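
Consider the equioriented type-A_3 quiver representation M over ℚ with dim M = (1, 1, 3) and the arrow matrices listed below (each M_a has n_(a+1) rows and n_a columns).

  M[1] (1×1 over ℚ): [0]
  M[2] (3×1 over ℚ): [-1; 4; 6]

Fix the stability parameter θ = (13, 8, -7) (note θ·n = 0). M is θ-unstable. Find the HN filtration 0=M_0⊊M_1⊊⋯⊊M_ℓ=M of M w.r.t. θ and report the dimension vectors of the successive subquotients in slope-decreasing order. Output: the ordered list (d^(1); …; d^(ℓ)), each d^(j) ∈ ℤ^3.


Interval decomposition of M: I[1,1], I[2,3], I[3,3]^2.
HN type (ℓ=3): μ^(1)=13; μ^(2)=1/2; μ^(3)=-7

((1, 0, 0); (0, 1, 1); (0, 0, 2))


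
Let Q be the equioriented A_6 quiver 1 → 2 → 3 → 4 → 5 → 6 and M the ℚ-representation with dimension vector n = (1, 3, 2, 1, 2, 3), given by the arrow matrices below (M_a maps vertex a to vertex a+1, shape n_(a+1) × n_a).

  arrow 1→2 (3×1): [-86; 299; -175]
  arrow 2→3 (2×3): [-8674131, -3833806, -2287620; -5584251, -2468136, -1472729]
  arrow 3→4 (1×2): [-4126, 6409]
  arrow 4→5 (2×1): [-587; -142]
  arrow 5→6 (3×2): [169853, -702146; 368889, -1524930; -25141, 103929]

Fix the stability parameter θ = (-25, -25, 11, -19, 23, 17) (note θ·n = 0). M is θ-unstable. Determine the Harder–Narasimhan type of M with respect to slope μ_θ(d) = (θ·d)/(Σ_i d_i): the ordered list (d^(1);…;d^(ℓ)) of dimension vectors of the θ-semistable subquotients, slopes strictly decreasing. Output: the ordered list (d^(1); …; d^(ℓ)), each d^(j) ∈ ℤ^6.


Interval decomposition of M: I[1,6], I[2,2], I[2,3], I[5,6], I[6,6].
HN type (ℓ=5): μ^(1)=20; μ^(2)=17; μ^(3)=11; μ^(4)=-4; μ^(5)=-25

((0, 0, 0, 0, 2, 2); (0, 0, 0, 0, 0, 1); (0, 0, 1, 0, 0, 0); (0, 0, 1, 1, 0, 0); (1, 3, 0, 0, 0, 0))


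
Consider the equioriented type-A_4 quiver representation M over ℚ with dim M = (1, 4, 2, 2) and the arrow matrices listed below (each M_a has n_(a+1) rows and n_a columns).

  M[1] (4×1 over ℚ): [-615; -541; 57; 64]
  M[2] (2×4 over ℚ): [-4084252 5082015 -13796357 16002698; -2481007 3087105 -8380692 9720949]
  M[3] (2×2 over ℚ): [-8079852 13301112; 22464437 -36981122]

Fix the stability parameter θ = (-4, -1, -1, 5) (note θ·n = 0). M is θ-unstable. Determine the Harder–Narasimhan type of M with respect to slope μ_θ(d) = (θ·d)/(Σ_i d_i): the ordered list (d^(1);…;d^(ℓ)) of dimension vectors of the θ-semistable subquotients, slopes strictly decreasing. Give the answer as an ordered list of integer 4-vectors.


Interval decomposition of M: I[1,4], I[2,2]^2, I[2,3], I[4,4].
HN type (ℓ=3): μ^(1)=5; μ^(2)=-1; μ^(3)=-4

((0, 0, 0, 2); (0, 4, 2, 0); (1, 0, 0, 0))


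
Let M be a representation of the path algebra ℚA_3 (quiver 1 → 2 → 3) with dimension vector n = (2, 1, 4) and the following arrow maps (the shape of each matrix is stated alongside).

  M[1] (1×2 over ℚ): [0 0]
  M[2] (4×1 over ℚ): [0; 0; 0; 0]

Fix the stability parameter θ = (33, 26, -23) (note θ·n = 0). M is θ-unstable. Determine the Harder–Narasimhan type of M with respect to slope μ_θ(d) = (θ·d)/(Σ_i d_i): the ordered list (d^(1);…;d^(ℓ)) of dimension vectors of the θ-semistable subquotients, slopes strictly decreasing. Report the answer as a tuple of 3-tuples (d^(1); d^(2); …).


Barcode: M ≅ I[1,1]^2, I[2,2], I[3,3]^4. HN layers by μ_θ (3 steps, strictly decreasing):
  μ^(1)=33; μ^(2)=26; μ^(3)=-23

((2, 0, 0); (0, 1, 0); (0, 0, 4))


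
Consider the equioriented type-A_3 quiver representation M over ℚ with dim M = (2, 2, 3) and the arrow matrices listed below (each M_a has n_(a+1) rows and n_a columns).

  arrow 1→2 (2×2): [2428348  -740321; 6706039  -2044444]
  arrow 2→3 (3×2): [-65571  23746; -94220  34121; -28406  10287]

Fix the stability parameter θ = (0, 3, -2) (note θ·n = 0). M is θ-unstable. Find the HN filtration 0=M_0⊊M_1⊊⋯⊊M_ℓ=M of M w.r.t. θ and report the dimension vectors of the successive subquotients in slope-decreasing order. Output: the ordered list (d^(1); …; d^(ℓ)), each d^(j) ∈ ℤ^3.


Barcode: M ≅ I[1,3]^2, I[3,3]. HN layers by μ_θ (3 steps, strictly decreasing):
  μ^(1)=1/2; μ^(2)=0; μ^(3)=-2

((0, 2, 2); (2, 0, 0); (0, 0, 1))


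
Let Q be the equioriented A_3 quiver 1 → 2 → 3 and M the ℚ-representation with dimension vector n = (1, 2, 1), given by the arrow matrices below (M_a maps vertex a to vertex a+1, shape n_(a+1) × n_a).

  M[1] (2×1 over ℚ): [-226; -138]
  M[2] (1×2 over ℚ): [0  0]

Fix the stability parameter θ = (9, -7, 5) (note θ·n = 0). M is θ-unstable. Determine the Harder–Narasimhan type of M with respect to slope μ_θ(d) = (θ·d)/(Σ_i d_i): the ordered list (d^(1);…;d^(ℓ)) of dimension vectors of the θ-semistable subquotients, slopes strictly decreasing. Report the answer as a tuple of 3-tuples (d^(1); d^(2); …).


Interval decomposition of M: I[1,2], I[2,2], I[3,3].
HN type (ℓ=3): μ^(1)=5; μ^(2)=1; μ^(3)=-7

((0, 0, 1); (1, 1, 0); (0, 1, 0))


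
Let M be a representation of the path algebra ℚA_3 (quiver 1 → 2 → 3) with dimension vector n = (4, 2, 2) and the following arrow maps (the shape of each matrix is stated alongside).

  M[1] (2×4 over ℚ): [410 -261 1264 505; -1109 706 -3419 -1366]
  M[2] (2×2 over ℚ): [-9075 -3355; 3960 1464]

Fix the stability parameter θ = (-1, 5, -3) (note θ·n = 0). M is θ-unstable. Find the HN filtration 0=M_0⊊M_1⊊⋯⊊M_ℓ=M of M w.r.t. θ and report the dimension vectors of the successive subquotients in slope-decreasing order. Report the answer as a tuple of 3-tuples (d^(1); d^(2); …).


Barcode: M ≅ I[1,1]^2, I[1,2], I[1,3], I[3,3]. HN layers by μ_θ (4 steps, strictly decreasing):
  μ^(1)=5; μ^(2)=1; μ^(3)=-1; μ^(4)=-3

((0, 1, 0); (0, 1, 1); (4, 0, 0); (0, 0, 1))


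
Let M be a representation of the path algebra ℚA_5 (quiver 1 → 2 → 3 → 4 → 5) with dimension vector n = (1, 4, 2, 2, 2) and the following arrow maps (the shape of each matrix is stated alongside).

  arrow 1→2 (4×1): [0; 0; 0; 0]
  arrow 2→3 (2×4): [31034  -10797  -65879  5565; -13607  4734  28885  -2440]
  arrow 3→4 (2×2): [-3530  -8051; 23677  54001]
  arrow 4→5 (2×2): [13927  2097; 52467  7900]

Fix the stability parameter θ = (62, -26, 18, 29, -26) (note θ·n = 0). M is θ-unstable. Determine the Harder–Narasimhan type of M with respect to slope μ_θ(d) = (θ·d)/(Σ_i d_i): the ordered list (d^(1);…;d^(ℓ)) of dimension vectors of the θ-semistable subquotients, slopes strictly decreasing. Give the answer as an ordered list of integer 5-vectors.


Interval decomposition of M: I[1,1], I[2,2]^2, I[2,5]^2.
HN type (ℓ=3): μ^(1)=62; μ^(2)=7; μ^(3)=-26

((1, 0, 0, 0, 0); (0, 0, 2, 2, 2); (0, 4, 0, 0, 0))


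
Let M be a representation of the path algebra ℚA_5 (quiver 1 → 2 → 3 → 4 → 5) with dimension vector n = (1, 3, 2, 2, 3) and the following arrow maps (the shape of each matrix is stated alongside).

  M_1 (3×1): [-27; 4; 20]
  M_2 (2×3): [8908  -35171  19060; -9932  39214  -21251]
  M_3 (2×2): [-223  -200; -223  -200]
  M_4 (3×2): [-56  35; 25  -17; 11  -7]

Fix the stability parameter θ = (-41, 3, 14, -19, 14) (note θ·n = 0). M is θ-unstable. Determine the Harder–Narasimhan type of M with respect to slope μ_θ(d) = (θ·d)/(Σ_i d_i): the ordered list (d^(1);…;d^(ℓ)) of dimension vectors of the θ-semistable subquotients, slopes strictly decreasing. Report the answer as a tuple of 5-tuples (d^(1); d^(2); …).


Interval decomposition of M: I[1,2], I[2,3], I[2,5], I[4,5], I[5,5].
HN type (ℓ=5): μ^(1)=14; μ^(2)=3; μ^(3)=-2/3; μ^(4)=-19; μ^(5)=-41

((0, 0, 1, 0, 3); (0, 2, 0, 0, 0); (0, 1, 1, 1, 0); (0, 0, 0, 1, 0); (1, 0, 0, 0, 0))


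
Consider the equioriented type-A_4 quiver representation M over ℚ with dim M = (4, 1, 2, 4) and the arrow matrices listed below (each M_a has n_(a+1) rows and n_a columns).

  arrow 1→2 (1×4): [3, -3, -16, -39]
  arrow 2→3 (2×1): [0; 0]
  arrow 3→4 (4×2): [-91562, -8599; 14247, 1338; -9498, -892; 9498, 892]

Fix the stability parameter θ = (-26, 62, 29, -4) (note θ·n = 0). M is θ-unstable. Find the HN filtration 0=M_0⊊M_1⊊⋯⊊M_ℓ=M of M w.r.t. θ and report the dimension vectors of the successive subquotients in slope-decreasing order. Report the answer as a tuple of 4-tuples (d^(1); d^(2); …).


Interval decomposition of M: I[1,1]^3, I[1,2], I[3,4]^2, I[4,4]^2.
HN type (ℓ=4): μ^(1)=62; μ^(2)=25/2; μ^(3)=-4; μ^(4)=-26

((0, 1, 0, 0); (0, 0, 2, 2); (0, 0, 0, 2); (4, 0, 0, 0))


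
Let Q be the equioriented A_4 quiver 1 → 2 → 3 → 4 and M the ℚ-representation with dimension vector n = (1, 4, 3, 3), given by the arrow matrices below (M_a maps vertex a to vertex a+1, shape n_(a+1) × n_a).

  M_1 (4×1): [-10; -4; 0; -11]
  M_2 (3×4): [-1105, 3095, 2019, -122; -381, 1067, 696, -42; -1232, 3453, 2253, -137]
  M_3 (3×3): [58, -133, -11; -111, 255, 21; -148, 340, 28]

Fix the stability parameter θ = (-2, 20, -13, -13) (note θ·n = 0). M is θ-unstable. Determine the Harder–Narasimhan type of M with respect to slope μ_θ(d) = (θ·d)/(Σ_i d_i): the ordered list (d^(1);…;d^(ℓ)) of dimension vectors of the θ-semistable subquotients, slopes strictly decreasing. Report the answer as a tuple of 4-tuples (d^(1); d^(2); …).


Interval decomposition of M: I[1,4], I[2,2], I[2,3], I[2,4], I[4,4].
HN type (ℓ=4): μ^(1)=20; μ^(2)=7/2; μ^(3)=-2; μ^(4)=-13

((0, 1, 0, 0); (0, 1, 1, 0); (1, 2, 2, 2); (0, 0, 0, 1))


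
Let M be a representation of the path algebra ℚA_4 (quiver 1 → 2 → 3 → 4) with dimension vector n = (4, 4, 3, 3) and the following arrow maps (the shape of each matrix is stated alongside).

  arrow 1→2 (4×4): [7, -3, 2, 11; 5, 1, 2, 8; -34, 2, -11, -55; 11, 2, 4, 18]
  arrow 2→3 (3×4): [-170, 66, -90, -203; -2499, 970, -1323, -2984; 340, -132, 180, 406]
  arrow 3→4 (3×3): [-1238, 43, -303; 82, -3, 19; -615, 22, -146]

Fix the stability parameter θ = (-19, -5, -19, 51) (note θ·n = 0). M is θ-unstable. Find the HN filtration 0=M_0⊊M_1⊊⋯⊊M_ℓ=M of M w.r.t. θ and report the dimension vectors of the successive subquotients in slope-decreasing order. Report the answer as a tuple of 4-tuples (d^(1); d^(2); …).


Barcode: M ≅ I[1,2]^2, I[1,4]^2, I[3,4]. HN layers by μ_θ (4 steps, strictly decreasing):
  μ^(1)=51; μ^(2)=-5; μ^(3)=-12; μ^(4)=-19

((0, 0, 0, 3); (0, 2, 0, 0); (0, 2, 2, 0); (4, 0, 1, 0))


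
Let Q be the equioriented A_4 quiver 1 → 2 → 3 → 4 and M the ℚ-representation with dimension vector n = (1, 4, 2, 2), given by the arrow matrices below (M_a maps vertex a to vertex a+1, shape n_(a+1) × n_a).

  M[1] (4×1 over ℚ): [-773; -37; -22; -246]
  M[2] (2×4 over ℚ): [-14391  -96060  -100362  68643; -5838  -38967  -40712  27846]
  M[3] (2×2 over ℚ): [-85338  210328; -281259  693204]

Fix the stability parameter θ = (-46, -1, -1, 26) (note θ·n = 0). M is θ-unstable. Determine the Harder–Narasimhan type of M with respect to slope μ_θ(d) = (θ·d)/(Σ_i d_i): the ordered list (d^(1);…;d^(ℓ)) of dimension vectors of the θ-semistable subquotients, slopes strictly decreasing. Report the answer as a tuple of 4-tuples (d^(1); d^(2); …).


Barcode: M ≅ I[1,4], I[2,2]^2, I[2,3], I[4,4]. HN layers by μ_θ (3 steps, strictly decreasing):
  μ^(1)=26; μ^(2)=-1; μ^(3)=-46

((0, 0, 0, 2); (0, 4, 2, 0); (1, 0, 0, 0))


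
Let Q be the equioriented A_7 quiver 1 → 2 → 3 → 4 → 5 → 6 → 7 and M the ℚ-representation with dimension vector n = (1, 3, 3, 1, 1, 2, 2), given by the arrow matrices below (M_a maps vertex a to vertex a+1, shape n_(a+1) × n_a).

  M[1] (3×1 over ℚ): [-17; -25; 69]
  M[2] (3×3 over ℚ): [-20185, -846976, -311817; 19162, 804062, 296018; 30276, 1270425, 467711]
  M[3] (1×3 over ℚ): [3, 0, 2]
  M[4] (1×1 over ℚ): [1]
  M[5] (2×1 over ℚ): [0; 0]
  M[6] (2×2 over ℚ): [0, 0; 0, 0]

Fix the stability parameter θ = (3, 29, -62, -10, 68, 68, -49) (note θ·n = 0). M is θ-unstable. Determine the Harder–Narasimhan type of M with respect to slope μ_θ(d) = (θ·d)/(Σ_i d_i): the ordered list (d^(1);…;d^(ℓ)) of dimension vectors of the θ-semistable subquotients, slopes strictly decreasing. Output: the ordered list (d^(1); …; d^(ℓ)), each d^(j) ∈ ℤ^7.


Barcode: M ≅ I[1,3], I[2,3], I[2,5], I[6,6]^2, I[7,7]^2. HN layers by μ_θ (4 steps, strictly decreasing):
  μ^(1)=68; μ^(2)=-10; μ^(3)=-33/2; μ^(4)=-49

((0, 0, 0, 0, 1, 2, 0); (1, 1, 1, 1, 0, 0, 0); (0, 2, 2, 0, 0, 0, 0); (0, 0, 0, 0, 0, 0, 2))


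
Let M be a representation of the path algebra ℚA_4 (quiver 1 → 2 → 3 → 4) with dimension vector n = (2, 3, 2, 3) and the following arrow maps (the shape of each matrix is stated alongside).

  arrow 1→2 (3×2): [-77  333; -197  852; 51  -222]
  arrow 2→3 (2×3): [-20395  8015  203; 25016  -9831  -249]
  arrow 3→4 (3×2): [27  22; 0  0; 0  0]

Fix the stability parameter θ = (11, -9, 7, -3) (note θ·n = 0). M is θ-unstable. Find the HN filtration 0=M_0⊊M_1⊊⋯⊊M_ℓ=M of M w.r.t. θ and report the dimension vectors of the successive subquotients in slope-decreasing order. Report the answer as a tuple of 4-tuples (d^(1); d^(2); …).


Via rank(M_{q-1}∘⋯∘M_p): M ≅ I[1,3], I[1,4], I[2,2], I[4,4]^2.
μ_θ-semistable layers: μ^(1)=7; μ^(2)=2; μ^(3)=1; μ^(4)=-3; μ^(5)=-9

((0, 0, 1, 0); (0, 0, 1, 1); (2, 2, 0, 0); (0, 0, 0, 2); (0, 1, 0, 0))


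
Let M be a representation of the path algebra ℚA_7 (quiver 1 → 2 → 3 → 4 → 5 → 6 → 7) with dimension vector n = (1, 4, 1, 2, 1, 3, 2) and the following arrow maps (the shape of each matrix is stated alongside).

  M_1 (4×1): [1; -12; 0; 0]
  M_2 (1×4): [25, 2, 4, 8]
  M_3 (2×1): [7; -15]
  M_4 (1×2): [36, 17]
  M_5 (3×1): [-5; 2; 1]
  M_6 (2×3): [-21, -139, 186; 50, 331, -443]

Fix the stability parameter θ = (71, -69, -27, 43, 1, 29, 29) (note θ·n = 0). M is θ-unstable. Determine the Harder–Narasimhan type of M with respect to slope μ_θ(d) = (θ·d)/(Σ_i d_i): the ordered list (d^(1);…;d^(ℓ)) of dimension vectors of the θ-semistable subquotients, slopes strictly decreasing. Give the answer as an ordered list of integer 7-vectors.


Interval decomposition of M: I[1,7], I[2,2]^3, I[4,4], I[6,6], I[6,7].
HN type (ℓ=5): μ^(1)=43; μ^(2)=29; μ^(3)=22; μ^(4)=-25/3; μ^(5)=-69

((0, 0, 0, 1, 0, 0, 0); (0, 0, 0, 0, 0, 3, 2); (0, 0, 0, 1, 1, 0, 0); (1, 1, 1, 0, 0, 0, 0); (0, 3, 0, 0, 0, 0, 0))


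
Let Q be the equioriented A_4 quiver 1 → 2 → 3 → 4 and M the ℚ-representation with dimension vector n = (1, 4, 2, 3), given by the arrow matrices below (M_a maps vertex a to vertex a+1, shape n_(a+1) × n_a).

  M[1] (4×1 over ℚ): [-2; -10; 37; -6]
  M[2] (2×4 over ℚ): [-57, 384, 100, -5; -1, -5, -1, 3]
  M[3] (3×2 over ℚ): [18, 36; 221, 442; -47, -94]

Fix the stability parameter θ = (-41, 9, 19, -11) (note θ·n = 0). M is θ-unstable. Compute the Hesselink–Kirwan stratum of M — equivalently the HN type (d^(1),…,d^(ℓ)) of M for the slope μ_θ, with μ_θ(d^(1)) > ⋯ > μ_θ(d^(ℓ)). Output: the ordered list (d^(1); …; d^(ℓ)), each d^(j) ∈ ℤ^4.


Via rank(M_{q-1}∘⋯∘M_p): M ≅ I[1,4], I[2,2]^2, I[2,3], I[4,4]^2.
μ_θ-semistable layers: μ^(1)=19; μ^(2)=9; μ^(3)=17/3; μ^(4)=-11; μ^(5)=-41

((0, 0, 1, 0); (0, 3, 0, 0); (0, 1, 1, 1); (0, 0, 0, 2); (1, 0, 0, 0))


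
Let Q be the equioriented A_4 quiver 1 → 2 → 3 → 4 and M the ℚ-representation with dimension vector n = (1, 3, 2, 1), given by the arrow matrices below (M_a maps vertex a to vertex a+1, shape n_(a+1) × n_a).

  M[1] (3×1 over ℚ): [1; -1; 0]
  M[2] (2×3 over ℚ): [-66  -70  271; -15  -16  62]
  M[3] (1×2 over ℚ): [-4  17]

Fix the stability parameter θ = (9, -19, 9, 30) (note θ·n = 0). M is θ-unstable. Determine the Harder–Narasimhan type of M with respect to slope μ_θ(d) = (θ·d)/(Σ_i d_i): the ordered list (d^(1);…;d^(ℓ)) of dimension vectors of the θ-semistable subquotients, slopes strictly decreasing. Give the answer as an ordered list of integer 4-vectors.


Barcode: M ≅ I[1,4], I[2,2], I[2,3]. HN layers by μ_θ (4 steps, strictly decreasing):
  μ^(1)=30; μ^(2)=9; μ^(3)=-5; μ^(4)=-19

((0, 0, 0, 1); (0, 0, 2, 0); (1, 1, 0, 0); (0, 2, 0, 0))


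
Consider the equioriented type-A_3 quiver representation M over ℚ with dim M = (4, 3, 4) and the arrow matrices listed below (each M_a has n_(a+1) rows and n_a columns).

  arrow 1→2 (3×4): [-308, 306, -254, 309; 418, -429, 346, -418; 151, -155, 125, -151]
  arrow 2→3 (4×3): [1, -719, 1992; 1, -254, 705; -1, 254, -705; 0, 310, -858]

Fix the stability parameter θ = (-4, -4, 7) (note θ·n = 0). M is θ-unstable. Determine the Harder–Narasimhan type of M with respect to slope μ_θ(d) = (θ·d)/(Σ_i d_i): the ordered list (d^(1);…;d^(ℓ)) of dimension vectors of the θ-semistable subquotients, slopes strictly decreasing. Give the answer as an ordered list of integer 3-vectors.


Via rank(M_{q-1}∘⋯∘M_p): M ≅ I[1,1], I[1,2], I[1,3]^2, I[3,3]^2.
μ_θ-semistable layers: μ^(1)=7; μ^(2)=-4

((0, 0, 4); (4, 3, 0))


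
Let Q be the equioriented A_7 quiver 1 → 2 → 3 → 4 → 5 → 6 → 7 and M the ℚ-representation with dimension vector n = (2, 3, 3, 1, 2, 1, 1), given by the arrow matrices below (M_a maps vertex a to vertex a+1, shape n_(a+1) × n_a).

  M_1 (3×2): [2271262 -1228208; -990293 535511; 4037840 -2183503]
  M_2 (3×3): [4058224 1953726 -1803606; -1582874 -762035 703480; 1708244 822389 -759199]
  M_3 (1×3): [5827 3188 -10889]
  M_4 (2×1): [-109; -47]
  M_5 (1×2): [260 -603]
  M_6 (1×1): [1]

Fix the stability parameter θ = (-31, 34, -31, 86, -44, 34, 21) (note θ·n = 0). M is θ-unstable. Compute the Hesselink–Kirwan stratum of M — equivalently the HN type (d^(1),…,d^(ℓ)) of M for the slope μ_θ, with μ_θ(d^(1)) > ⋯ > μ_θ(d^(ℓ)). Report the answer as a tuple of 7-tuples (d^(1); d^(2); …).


Interval decomposition of M: I[1,3], I[1,7], I[2,2], I[3,3], I[5,5].
HN type (ℓ=6): μ^(1)=34; μ^(2)=55/2; μ^(3)=21; μ^(4)=3/2; μ^(5)=-31; μ^(6)=-44

((0, 1, 0, 0, 0, 0, 0); (0, 0, 0, 0, 0, 1, 1); (0, 0, 0, 1, 1, 0, 0); (0, 2, 2, 0, 0, 0, 0); (2, 0, 1, 0, 0, 0, 0); (0, 0, 0, 0, 1, 0, 0))


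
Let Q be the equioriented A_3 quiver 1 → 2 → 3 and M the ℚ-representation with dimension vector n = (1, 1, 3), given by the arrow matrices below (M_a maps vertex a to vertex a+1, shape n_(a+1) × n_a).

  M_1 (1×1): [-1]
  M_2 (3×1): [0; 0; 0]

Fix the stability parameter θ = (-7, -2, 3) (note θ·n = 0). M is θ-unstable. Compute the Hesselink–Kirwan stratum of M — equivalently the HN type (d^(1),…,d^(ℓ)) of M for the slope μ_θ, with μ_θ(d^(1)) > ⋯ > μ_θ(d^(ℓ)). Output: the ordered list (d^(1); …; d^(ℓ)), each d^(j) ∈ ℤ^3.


Barcode: M ≅ I[1,2], I[3,3]^3. HN layers by μ_θ (3 steps, strictly decreasing):
  μ^(1)=3; μ^(2)=-2; μ^(3)=-7

((0, 0, 3); (0, 1, 0); (1, 0, 0))


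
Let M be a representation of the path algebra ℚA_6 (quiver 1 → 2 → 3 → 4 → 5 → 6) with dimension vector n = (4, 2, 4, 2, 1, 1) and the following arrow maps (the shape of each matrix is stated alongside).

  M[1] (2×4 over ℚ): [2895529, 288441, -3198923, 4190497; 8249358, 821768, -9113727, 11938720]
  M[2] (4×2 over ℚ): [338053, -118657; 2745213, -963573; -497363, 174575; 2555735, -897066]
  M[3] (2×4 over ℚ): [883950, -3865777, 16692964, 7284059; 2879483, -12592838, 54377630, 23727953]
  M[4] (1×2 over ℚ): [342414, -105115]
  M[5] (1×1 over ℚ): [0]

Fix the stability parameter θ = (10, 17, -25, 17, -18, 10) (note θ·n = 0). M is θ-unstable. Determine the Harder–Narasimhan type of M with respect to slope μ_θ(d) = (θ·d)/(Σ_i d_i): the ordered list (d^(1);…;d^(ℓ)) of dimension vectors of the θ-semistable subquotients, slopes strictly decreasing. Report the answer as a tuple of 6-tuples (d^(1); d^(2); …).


Via rank(M_{q-1}∘⋯∘M_p): M ≅ I[1,1]^2, I[1,3], I[1,5], I[3,3], I[3,4], I[6,6].
μ_θ-semistable layers: μ^(1)=17; μ^(2)=10; μ^(3)=2/3; μ^(4)=1/5; μ^(5)=-25

((0, 0, 0, 1, 0, 0); (2, 0, 0, 0, 0, 1); (1, 1, 1, 0, 0, 0); (1, 1, 1, 1, 1, 0); (0, 0, 2, 0, 0, 0))


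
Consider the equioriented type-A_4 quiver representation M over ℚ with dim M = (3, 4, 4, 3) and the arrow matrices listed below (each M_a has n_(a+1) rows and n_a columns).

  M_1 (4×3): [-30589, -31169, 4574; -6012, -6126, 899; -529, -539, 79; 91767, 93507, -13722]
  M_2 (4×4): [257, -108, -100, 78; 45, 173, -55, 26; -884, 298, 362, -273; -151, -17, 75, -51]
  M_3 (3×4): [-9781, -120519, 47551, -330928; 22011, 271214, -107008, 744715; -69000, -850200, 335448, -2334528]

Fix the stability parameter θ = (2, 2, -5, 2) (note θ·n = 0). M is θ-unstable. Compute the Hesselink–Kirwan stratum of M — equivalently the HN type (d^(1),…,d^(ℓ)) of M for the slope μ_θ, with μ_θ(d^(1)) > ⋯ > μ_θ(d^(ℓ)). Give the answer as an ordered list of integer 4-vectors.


Via rank(M_{q-1}∘⋯∘M_p): M ≅ I[1,1], I[1,2], I[1,3], I[2,3], I[2,4], I[3,4], I[4,4].
μ_θ-semistable layers: μ^(1)=2; μ^(2)=-1/3; μ^(3)=-3/2; μ^(4)=-5

((2, 1, 0, 3); (1, 1, 1, 0); (0, 2, 2, 0); (0, 0, 1, 0))


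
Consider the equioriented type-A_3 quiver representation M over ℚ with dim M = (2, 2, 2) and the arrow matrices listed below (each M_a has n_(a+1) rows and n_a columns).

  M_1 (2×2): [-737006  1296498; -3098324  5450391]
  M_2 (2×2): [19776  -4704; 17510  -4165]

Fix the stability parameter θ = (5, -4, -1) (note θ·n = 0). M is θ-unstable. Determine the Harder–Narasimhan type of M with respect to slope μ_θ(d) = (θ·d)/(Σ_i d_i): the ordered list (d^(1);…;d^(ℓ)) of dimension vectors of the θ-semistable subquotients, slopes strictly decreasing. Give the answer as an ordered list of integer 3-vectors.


Barcode: M ≅ I[1,2], I[1,3], I[3,3]. HN layers by μ_θ (3 steps, strictly decreasing):
  μ^(1)=1/2; μ^(2)=0; μ^(3)=-1

((1, 1, 0); (1, 1, 1); (0, 0, 1))


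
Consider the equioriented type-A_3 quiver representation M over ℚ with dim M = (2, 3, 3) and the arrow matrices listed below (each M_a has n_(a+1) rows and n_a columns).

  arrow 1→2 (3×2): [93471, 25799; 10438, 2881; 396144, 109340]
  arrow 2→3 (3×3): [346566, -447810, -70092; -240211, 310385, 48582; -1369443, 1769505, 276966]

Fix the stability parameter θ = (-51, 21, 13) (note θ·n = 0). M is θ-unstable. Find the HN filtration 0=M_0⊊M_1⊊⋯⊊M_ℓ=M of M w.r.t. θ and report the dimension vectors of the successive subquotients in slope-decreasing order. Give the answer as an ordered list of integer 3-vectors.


Via rank(M_{q-1}∘⋯∘M_p): M ≅ I[1,2], I[1,3], I[2,2], I[3,3]^2.
μ_θ-semistable layers: μ^(1)=21; μ^(2)=17; μ^(3)=13; μ^(4)=-51

((0, 2, 0); (0, 1, 1); (0, 0, 2); (2, 0, 0))


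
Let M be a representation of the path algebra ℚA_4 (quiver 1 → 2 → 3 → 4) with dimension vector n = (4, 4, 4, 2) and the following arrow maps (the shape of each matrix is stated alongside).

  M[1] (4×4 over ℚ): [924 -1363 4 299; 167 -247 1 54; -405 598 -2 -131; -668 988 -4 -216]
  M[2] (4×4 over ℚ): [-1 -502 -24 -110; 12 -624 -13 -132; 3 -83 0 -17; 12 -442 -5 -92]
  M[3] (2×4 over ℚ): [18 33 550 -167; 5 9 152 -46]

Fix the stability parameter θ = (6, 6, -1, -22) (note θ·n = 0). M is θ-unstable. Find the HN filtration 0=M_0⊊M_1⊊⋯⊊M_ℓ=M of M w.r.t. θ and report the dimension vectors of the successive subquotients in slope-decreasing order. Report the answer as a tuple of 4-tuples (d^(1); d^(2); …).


Via rank(M_{q-1}∘⋯∘M_p): M ≅ I[1,1], I[1,3], I[1,4]^2, I[2,3].
μ_θ-semistable layers: μ^(1)=6; μ^(2)=11/3; μ^(3)=5/2; μ^(4)=-11/4

((1, 0, 0, 0); (1, 1, 1, 0); (0, 1, 1, 0); (2, 2, 2, 2))


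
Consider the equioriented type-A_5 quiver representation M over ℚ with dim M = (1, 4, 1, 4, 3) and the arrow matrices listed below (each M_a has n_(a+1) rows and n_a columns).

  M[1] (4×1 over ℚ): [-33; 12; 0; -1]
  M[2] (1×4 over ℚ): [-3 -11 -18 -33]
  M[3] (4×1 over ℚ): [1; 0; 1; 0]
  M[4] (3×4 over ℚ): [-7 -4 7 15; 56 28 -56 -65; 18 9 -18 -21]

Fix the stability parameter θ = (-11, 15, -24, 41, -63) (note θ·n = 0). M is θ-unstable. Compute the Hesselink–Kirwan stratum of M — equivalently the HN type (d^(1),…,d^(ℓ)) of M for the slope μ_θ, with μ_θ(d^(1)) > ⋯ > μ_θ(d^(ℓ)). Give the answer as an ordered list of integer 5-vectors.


Via rank(M_{q-1}∘⋯∘M_p): M ≅ I[1,2], I[2,2]^2, I[2,4], I[4,5]^3.
μ_θ-semistable layers: μ^(1)=41; μ^(2)=15; μ^(3)=-9/2; μ^(4)=-11

((0, 0, 0, 1, 0); (0, 3, 0, 0, 0); (0, 1, 1, 0, 0); (1, 0, 0, 3, 3))


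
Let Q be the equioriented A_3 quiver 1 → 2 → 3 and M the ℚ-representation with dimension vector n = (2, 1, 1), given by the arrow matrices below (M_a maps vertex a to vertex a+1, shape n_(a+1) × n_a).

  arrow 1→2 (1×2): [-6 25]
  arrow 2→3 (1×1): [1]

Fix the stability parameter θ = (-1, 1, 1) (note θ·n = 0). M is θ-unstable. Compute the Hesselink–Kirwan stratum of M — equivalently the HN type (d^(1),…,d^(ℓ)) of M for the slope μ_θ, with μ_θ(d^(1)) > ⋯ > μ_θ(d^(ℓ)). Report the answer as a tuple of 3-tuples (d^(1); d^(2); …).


Interval decomposition of M: I[1,1], I[1,3].
HN type (ℓ=2): μ^(1)=1; μ^(2)=-1

((0, 1, 1); (2, 0, 0))


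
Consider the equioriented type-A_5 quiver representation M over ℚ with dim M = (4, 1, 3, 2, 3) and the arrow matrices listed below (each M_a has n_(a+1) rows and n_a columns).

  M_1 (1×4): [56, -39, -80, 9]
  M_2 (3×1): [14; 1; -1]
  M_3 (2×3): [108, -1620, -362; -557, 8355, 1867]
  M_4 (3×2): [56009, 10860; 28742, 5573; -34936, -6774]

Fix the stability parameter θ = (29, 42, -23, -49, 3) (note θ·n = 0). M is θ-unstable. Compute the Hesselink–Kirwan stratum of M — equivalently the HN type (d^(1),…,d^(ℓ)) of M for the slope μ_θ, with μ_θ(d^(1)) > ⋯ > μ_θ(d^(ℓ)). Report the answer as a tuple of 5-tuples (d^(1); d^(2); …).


Barcode: M ≅ I[1,1]^3, I[1,5], I[3,3], I[3,5], I[5,5]. HN layers by μ_θ (5 steps, strictly decreasing):
  μ^(1)=29; μ^(2)=3; μ^(3)=-1/4; μ^(4)=-23; μ^(5)=-36

((3, 0, 0, 0, 0); (0, 0, 0, 0, 3); (1, 1, 1, 1, 0); (0, 0, 1, 0, 0); (0, 0, 1, 1, 0))


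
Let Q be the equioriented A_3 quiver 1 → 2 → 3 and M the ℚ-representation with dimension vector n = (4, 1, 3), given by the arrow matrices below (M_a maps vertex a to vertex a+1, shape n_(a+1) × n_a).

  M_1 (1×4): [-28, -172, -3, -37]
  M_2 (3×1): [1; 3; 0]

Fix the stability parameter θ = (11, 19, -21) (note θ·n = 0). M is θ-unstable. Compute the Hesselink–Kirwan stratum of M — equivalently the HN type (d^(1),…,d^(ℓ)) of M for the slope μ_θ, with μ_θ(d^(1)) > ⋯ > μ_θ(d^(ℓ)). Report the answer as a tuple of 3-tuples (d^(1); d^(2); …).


Interval decomposition of M: I[1,1]^3, I[1,3], I[3,3]^2.
HN type (ℓ=3): μ^(1)=11; μ^(2)=3; μ^(3)=-21

((3, 0, 0); (1, 1, 1); (0, 0, 2))


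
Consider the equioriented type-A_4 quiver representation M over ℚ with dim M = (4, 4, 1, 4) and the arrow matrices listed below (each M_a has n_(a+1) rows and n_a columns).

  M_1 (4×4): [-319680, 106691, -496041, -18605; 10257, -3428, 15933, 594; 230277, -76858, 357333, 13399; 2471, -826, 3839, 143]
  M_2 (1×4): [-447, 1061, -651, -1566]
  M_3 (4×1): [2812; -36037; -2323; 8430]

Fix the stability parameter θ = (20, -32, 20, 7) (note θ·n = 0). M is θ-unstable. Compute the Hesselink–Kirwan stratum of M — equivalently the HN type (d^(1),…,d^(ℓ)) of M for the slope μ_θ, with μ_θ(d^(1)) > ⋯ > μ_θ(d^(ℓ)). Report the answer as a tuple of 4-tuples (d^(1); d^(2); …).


Interval decomposition of M: I[1,1], I[1,2]^2, I[1,4], I[2,2], I[4,4]^3.
HN type (ℓ=5): μ^(1)=20; μ^(2)=27/2; μ^(3)=7; μ^(4)=-6; μ^(5)=-32

((1, 0, 0, 0); (0, 0, 1, 1); (0, 0, 0, 3); (3, 3, 0, 0); (0, 1, 0, 0))


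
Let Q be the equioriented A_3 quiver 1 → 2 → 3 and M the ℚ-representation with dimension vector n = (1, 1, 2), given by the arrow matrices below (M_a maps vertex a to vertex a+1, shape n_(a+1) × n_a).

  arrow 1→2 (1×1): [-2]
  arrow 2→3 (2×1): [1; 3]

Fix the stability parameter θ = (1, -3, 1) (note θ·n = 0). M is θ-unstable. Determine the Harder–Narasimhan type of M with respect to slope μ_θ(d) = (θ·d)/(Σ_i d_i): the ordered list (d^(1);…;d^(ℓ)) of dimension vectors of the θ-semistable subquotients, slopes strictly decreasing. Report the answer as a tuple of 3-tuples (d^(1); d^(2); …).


Via rank(M_{q-1}∘⋯∘M_p): M ≅ I[1,3], I[3,3].
μ_θ-semistable layers: μ^(1)=1; μ^(2)=-1

((0, 0, 2); (1, 1, 0))


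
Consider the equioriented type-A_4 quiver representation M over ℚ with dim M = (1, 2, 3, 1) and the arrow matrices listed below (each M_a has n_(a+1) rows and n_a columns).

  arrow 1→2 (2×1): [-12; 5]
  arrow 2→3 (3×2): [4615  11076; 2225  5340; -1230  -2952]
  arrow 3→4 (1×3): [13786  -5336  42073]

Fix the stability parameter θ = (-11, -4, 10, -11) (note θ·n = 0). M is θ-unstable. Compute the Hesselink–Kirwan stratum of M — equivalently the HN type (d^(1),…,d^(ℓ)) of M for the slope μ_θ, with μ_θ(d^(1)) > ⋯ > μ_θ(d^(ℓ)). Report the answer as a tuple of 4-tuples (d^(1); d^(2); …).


Interval decomposition of M: I[1,2], I[2,3], I[3,3], I[3,4].
HN type (ℓ=4): μ^(1)=10; μ^(2)=-1/2; μ^(3)=-4; μ^(4)=-11

((0, 0, 2, 0); (0, 0, 1, 1); (0, 2, 0, 0); (1, 0, 0, 0))


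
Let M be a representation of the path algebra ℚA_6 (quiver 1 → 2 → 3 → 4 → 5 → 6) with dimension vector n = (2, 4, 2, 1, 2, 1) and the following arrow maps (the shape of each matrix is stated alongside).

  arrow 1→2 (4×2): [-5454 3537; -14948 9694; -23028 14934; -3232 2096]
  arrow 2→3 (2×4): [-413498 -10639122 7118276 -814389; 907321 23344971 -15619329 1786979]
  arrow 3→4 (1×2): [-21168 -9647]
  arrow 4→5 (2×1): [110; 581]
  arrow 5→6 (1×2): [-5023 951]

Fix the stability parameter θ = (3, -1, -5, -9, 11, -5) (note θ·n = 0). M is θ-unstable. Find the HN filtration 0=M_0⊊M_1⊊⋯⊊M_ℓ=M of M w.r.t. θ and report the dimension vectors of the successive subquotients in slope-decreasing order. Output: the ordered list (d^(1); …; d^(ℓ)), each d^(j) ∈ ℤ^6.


Interval decomposition of M: I[1,1], I[1,6], I[2,2]^2, I[2,3], I[5,5].
HN type (ℓ=4): μ^(1)=11; μ^(2)=3; μ^(3)=-1; μ^(4)=-3

((0, 0, 0, 0, 1, 0); (1, 0, 0, 0, 1, 1); (0, 2, 0, 0, 0, 0); (1, 2, 2, 1, 0, 0))


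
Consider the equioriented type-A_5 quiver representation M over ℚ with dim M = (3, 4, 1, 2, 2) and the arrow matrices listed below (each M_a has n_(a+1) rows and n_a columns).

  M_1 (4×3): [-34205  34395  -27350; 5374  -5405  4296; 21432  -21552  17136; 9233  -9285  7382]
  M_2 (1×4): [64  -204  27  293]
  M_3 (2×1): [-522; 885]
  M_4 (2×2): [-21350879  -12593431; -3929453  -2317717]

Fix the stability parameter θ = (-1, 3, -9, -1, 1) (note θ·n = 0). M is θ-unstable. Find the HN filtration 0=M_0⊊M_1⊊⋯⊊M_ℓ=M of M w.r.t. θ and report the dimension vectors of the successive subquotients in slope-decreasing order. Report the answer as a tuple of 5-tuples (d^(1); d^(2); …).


Interval decomposition of M: I[1,1], I[1,2], I[1,5], I[2,2]^2, I[4,4], I[5,5].
HN type (ℓ=4): μ^(1)=3; μ^(2)=1; μ^(3)=-1; μ^(4)=-7/3

((0, 3, 0, 0, 0); (0, 0, 0, 0, 2); (2, 0, 0, 2, 0); (1, 1, 1, 0, 0))


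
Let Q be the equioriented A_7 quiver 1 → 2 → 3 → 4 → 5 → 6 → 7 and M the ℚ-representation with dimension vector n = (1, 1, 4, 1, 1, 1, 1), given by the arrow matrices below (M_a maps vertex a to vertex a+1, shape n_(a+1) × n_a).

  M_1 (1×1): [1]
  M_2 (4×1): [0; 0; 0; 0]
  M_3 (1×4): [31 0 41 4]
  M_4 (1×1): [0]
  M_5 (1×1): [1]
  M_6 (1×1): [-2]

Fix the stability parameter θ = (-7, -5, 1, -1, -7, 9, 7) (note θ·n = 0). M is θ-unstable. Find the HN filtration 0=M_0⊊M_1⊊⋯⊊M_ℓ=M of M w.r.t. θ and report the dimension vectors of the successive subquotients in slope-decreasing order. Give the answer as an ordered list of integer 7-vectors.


Barcode: M ≅ I[1,2], I[3,3]^3, I[3,4], I[5,7]. HN layers by μ_θ (5 steps, strictly decreasing):
  μ^(1)=8; μ^(2)=1; μ^(3)=0; μ^(4)=-5; μ^(5)=-7

((0, 0, 0, 0, 0, 1, 1); (0, 0, 3, 0, 0, 0, 0); (0, 0, 1, 1, 0, 0, 0); (0, 1, 0, 0, 0, 0, 0); (1, 0, 0, 0, 1, 0, 0))


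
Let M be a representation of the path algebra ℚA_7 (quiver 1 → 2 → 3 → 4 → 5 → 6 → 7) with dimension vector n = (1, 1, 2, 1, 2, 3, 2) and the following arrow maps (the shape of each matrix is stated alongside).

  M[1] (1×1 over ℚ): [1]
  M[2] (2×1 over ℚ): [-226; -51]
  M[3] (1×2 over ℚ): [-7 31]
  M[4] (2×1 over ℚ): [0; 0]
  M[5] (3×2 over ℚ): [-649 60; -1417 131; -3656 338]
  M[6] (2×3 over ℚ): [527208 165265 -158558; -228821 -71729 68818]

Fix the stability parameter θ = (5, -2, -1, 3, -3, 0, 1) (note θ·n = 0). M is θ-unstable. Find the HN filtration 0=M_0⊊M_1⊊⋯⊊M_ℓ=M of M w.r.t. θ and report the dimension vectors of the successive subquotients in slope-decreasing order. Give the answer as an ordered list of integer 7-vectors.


Via rank(M_{q-1}∘⋯∘M_p): M ≅ I[1,4], I[3,3], I[5,7]^2, I[6,6].
μ_θ-semistable layers: μ^(1)=3; μ^(2)=1; μ^(3)=2/3; μ^(4)=0; μ^(5)=-1; μ^(6)=-3

((0, 0, 0, 1, 0, 0, 0); (0, 0, 0, 0, 0, 0, 2); (1, 1, 1, 0, 0, 0, 0); (0, 0, 0, 0, 0, 3, 0); (0, 0, 1, 0, 0, 0, 0); (0, 0, 0, 0, 2, 0, 0))


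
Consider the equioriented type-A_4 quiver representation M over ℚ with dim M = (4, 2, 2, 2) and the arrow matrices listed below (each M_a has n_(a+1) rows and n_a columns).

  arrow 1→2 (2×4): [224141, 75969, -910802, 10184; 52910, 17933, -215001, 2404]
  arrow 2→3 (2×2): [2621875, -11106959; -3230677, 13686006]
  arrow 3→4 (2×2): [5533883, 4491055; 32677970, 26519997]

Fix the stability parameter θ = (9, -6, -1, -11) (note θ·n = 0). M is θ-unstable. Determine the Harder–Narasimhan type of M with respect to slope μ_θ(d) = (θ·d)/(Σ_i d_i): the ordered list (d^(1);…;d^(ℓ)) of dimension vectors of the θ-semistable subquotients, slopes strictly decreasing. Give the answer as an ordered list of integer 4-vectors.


Interval decomposition of M: I[1,1]^2, I[1,4]^2.
HN type (ℓ=2): μ^(1)=9; μ^(2)=-9/4

((2, 0, 0, 0); (2, 2, 2, 2))


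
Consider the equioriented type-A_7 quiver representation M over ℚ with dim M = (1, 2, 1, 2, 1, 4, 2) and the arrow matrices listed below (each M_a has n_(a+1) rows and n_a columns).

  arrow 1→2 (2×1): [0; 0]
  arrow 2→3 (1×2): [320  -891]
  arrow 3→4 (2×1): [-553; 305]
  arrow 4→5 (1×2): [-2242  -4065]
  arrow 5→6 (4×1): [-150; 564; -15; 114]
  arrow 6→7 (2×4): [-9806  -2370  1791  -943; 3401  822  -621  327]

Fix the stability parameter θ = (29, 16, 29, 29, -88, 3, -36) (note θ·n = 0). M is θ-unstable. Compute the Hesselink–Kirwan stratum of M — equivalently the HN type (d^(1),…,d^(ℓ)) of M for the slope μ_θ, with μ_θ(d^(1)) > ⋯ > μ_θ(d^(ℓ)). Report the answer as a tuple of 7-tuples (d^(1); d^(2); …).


Via rank(M_{q-1}∘⋯∘M_p): M ≅ I[1,1], I[2,2], I[2,7], I[4,4], I[6,6]^2, I[6,7].
μ_θ-semistable layers: μ^(1)=29; μ^(2)=16; μ^(3)=3; μ^(4)=-47/6; μ^(5)=-33/2

((1, 0, 0, 1, 0, 0, 0); (0, 1, 0, 0, 0, 0, 0); (0, 0, 0, 0, 0, 2, 0); (0, 1, 1, 1, 1, 1, 1); (0, 0, 0, 0, 0, 1, 1))


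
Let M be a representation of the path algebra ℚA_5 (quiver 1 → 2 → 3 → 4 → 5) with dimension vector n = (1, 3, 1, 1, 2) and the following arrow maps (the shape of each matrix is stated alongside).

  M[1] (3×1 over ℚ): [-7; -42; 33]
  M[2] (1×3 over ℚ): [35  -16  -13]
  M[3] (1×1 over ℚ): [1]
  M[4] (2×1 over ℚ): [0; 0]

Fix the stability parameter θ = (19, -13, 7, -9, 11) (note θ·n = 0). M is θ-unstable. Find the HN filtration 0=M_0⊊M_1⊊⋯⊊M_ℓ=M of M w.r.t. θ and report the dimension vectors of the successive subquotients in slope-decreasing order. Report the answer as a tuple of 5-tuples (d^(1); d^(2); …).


Via rank(M_{q-1}∘⋯∘M_p): M ≅ I[1,4], I[2,2]^2, I[5,5]^2.
μ_θ-semistable layers: μ^(1)=11; μ^(2)=1; μ^(3)=-13

((0, 0, 0, 0, 2); (1, 1, 1, 1, 0); (0, 2, 0, 0, 0))


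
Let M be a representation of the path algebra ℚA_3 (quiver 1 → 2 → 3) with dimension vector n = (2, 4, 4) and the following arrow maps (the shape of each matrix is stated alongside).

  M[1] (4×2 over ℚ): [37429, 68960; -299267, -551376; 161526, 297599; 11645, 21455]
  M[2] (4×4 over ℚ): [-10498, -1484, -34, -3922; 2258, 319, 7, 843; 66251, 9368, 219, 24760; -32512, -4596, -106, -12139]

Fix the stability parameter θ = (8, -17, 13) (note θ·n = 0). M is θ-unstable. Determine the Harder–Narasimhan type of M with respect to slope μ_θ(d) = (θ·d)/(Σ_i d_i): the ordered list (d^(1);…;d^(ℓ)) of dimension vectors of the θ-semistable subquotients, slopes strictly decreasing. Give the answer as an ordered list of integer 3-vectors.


Barcode: M ≅ I[1,2], I[1,3], I[2,3]^2, I[3,3]. HN layers by μ_θ (3 steps, strictly decreasing):
  μ^(1)=13; μ^(2)=-9/2; μ^(3)=-17

((0, 0, 4); (2, 2, 0); (0, 2, 0))


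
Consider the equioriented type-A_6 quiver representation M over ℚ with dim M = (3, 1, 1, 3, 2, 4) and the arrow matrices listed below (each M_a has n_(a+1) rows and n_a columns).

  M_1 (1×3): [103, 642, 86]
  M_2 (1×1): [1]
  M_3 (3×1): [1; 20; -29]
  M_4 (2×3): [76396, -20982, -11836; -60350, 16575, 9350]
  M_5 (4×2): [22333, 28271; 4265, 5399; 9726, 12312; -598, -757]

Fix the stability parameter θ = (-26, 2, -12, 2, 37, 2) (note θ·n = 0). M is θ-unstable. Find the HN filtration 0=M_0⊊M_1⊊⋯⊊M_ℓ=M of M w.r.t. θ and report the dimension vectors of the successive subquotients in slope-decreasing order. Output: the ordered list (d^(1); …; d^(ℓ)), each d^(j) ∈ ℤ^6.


Interval decomposition of M: I[1,1]^2, I[1,4], I[4,4], I[4,6], I[5,6], I[6,6]^2.
HN type (ℓ=4): μ^(1)=39/2; μ^(2)=2; μ^(3)=-5; μ^(4)=-26

((0, 0, 0, 0, 2, 2); (0, 0, 0, 3, 0, 2); (0, 1, 1, 0, 0, 0); (3, 0, 0, 0, 0, 0))


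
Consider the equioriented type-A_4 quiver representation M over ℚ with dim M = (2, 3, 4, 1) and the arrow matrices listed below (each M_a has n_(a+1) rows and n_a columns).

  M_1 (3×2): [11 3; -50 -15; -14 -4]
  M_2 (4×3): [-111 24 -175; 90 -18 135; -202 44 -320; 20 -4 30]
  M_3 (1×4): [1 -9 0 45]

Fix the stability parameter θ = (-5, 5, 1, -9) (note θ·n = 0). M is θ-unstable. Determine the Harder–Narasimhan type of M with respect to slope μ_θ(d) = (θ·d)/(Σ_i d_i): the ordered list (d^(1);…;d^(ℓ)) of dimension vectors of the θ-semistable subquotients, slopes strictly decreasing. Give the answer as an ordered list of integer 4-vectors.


Barcode: M ≅ I[1,2], I[1,4], I[2,3], I[3,3]^2. HN layers by μ_θ (5 steps, strictly decreasing):
  μ^(1)=5; μ^(2)=3; μ^(3)=1; μ^(4)=-1; μ^(5)=-5

((0, 1, 0, 0); (0, 1, 1, 0); (0, 0, 2, 0); (0, 1, 1, 1); (2, 0, 0, 0))


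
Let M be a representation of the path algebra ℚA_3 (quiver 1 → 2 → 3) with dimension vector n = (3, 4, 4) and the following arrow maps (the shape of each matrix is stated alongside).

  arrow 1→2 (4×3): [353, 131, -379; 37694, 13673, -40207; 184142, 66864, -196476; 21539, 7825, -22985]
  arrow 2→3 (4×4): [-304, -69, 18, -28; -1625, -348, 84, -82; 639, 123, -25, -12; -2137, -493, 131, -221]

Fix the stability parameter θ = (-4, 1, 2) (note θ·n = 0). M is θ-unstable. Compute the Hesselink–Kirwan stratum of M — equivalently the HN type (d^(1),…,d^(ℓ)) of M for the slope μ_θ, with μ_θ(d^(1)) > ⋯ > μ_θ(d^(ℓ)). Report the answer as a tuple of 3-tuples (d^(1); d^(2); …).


Via rank(M_{q-1}∘⋯∘M_p): M ≅ I[1,1], I[1,3]^2, I[2,3]^2.
μ_θ-semistable layers: μ^(1)=2; μ^(2)=1; μ^(3)=-4

((0, 0, 4); (0, 4, 0); (3, 0, 0))


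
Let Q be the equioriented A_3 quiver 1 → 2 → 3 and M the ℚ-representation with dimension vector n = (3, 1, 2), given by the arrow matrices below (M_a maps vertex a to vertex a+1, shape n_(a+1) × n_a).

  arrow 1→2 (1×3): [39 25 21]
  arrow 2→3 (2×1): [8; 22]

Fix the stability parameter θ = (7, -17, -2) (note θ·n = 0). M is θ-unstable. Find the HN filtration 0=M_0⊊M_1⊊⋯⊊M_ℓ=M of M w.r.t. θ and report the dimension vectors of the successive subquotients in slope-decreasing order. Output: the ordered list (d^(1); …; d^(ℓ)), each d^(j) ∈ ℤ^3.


Barcode: M ≅ I[1,1]^2, I[1,3], I[3,3]. HN layers by μ_θ (3 steps, strictly decreasing):
  μ^(1)=7; μ^(2)=-2; μ^(3)=-5

((2, 0, 0); (0, 0, 2); (1, 1, 0))
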